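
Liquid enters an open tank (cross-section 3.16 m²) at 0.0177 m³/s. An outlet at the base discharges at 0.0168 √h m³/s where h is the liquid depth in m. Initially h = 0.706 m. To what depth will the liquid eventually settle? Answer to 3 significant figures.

Level balance: A dh/dt = 0.0177 − 0.0168 √h. Setting dh/dt = 0:
Q_in = 0.0168 √h_ss ⇒ √h_ss = 0.0177/0.0168 = 1.0536.
h_ss = 1.0536² = 1.1100 m. (Since h₀ = 0.706 m < h_ss, the level will rise toward this value.)

1.11 m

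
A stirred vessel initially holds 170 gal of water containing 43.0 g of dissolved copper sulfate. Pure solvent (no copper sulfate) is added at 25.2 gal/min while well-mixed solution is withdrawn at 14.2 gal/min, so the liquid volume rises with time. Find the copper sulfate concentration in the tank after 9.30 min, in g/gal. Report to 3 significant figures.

0.0860 g/gal

Let m(t) be the amount of copper sulfate. Volume: V(t) = V₀ + (Q_in − Q_out) t = 170 + 11.000 t; V(9.30) = 272.30 gal.
No copper sulfate enters, so dm/dt = −Q_out · (m/V).
Separate: dm/m = −Q_out dt/V(t) ⇒ ln(m/m₀) = −(Q_out/(Q_in−Q_out)) ln(V/V₀).
m = m₀ (V₀/V)^(Q_out/(Q_in−Q_out)) = 43.0 × (170/272.30)^(1.2909) = 23.407 g.
C = m/V = 23.407/272.30 = 0.085961 g/gal.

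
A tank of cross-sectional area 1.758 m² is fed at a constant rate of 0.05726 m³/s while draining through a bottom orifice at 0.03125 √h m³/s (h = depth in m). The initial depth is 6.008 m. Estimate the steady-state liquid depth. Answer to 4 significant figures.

Volume balance on the tank: A dh/dt = Q_in − 0.03125 √h. At steady state dh/dt = 0:
Q_in = 0.03125 √h_ss ⇒ √h_ss = 0.05726/0.03125 = 1.83232.
h_ss = 1.83232² = 3.35740 m. (Since h₀ = 6.008 m > h_ss, the level will fall toward this value.)

3.357 m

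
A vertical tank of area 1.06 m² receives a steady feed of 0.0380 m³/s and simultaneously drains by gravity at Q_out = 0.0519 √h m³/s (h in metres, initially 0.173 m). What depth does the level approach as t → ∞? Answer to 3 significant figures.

Accumulation of liquid (constant cross-section A): A dh/dt = Q_in − 0.0519 √h. At steady state dh/dt = 0:
Q_in = 0.0519 √h_ss ⇒ √h_ss = 0.0380/0.0519 = 0.73218.
h_ss = 0.73218² = 0.53608 m. (Since h₀ = 0.173 m < h_ss, the level will rise toward this value.)

0.536 m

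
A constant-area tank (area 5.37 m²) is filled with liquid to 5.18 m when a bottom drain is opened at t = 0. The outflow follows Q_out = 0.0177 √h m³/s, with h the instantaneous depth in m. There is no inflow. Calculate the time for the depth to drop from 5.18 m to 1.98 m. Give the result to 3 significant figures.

527 s

With no inflow, A dh/dt = −0.0177 √h.
∫ h^(−1/2) dh = −(0.0177/A) ∫ dt, giving 2√h = 2√h₀ − (0.0177/A) t.
t = 2A(√h₀ − √h)/0.0177 = 2·5.37·(√5.18 − √1.98)/0.0177
  = 10.740 × (2.2760 − 1.4071) / 0.0177 = 527.19 s.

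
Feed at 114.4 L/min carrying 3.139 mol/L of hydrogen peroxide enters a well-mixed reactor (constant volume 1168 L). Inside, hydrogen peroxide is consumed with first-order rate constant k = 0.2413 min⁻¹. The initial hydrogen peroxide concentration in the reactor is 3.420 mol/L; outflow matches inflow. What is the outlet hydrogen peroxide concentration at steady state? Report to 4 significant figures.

V dC/dt = Q(C_in − C) − k V C.
At steady state: 0 = Q C_in − (Q + kV) C_ss, so C_ss = Q C_in/(Q + kV).
C_ss = 114.4·3.139/(114.4 + 0.2413·1168) = 359.102/396.238 = 0.906277 mol/L.

0.9063 mol/L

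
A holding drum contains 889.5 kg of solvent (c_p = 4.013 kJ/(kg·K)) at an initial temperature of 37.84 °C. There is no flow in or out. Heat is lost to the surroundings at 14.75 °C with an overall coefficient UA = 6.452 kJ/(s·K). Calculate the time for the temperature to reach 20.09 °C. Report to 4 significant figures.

810.1 s

M c_p dT/dt = −UA(T − T_amb).
τ = M c_p/UA = 553.249 s; T_ss = T_amb = 14.7500 °C.
T(t) = T_ss + (T₀ − T_ss)e^(−t/τ); set T = 20.09:
t = −τ ln[(T − T_ss)/(T₀ − T_ss)] = −553.249 · ln(0.231269) = 810.053 s.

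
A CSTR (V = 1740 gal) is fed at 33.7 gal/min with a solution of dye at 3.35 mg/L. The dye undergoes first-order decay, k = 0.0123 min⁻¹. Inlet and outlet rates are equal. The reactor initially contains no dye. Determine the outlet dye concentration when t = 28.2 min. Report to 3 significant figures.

1.21 mg/L

V dC/dt = Q(C_in − C) − k V C.
This is linear with rate a = Q/V + k = 0.031668 min⁻¹.
C_ss = Q C_in/(Q + kV) = 2.0488 mg/L; C(t) = C_ss + (C₀ − C_ss) e^(−a t).
C(28.2) = 2.0488 + (-2.0488)·e^(−0.031668·28.2) = 2.0488 + (-2.0488)·0.40941 = 1.2100 mg/L.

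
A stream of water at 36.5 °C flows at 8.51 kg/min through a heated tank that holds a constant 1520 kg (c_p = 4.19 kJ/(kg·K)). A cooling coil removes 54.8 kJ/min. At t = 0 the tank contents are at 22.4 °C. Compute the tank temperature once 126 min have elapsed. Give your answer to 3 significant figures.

First-law balance (no shaft work): M c_p dT/dt = ṁ c_p (T_in − T) − 54.8.
Rearrange: dT/dt = (T_ss − T)/τ with τ = M/ṁ = 178.61 min and T_ss = T_in − Q̇/(ṁ c_p) = 34.963 °C.
Solution: T(t) = T_ss + (T₀ − T_ss) e^(−t/τ).
T(126) = 34.963 + (-12.563)·e^(−126/178.61) = 34.963 + (-12.563)·0.49389 = 28.758 °C.

28.8 °C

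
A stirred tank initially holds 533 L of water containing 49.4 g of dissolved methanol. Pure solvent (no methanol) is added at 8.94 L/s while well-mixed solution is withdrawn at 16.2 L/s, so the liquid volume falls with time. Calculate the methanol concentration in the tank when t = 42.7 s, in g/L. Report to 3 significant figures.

Let m(t) be the amount of methanol. Volume: V(t) = V₀ + (Q_in − Q_out) t = 533 − 7.2600 t; V(42.7) = 223.00 L.
Species balance (pure solvent in): dm/dt = −Q_out · m/V(t).
dm/m = −Q_out dt/(V₀ − 7.2600 t); integrating gives ln(m/m₀) = −(Q_out/(Q_in−Q_out)) ln(V/V₀).
m = m₀ (V₀/V)^(Q_out/(Q_in−Q_out)) = 49.4 × (533/223.00)^(-2.2314) = 7.0681 g.
C = m/V = 7.0681/223.00 = 0.031696 g/L.

0.0317 g/L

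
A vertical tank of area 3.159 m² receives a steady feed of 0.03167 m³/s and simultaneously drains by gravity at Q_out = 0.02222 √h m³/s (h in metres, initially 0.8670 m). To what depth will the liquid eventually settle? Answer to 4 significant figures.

2.031 m

A dh/dt = Q_in − 0.02222 √h. Steady state requires inflow = outflow:
Q_in = 0.02222 √h_ss ⇒ √h_ss = 0.03167/0.02222 = 1.42529.
h_ss = 1.42529² = 2.03146 m. (Since h₀ = 0.8670 m < h_ss, the level will rise toward this value.)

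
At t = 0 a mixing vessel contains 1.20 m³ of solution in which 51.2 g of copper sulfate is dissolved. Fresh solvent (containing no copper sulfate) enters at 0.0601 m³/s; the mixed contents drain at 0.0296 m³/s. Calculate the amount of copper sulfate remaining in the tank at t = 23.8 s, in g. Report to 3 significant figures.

32.4 g

Total volume: dV/dt = Q_in − Q_out = 0.030500 m³/s, so V(t) = 1.20 + 0.030500 t and V(23.8) = 1.9259 m³.
Species balance (pure solvent in): dm/dt = −Q_out · m/V(t).
Separate: dm/m = −Q_out dt/V(t) ⇒ ln(m/m₀) = −(Q_out/(Q_in−Q_out)) ln(V/V₀).
m = m₀ (V₀/V)^(Q_out/(Q_in−Q_out)) = 51.2 × (1.20/1.9259)^(0.97049) = 32.350 g.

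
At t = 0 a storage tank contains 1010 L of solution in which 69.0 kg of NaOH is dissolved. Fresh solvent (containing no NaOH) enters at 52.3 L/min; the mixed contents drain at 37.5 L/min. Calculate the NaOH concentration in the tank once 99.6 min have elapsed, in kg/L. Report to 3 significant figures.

Total volume: dV/dt = Q_in − Q_out = 14.800 L/min, so V(t) = 1010 + 14.800 t and V(99.6) = 2484.1 L.
No NaOH enters, so dm/dt = −Q_out · (m/V).
Separate: dm/m = −Q_out dt/V(t) ⇒ ln(m/m₀) = −(Q_out/(Q_in−Q_out)) ln(V/V₀).
m = m₀ (V₀/V)^(Q_out/(Q_in−Q_out)) = 69.0 × (1010/2484.1)^(2.5338) = 7.0556 kg.
C = m/V = 7.0556/2484.1 = 0.0028403 kg/L.

0.00284 kg/L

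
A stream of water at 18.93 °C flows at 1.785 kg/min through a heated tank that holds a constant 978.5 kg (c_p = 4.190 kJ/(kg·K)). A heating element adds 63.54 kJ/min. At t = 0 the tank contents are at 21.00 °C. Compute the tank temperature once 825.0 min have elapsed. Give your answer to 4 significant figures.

26.00 °C

Heat balance on the well-mixed liquid: M c_p dT/dt = ṁ c_p (T_in − T) + 63.54.
τ = M/ṁ = 548.179 min; T_ss = T_in + Q̇/(ṁ c_p) = 18.93 + 63.54/(1.785·4.190) = 27.4256 °C.
Solution: T(t) = T_ss + (T₀ − T_ss) e^(−t/τ).
T(825.0) = 27.4256 + (-6.42562)·e^(−825.0/548.179) = 27.4256 + (-6.42562)·0.222021 = 25.9990 °C.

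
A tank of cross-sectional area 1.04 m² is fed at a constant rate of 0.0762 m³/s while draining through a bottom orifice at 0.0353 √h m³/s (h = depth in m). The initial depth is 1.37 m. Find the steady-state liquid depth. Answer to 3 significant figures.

Level balance: A dh/dt = 0.0762 − 0.0353 √h. Setting dh/dt = 0:
Q_in = 0.0353 √h_ss ⇒ √h_ss = 0.0762/0.0353 = 2.1586.
h_ss = 2.1586² = 4.6597 m. (Since h₀ = 1.37 m < h_ss, the level will rise toward this value.)

4.66 m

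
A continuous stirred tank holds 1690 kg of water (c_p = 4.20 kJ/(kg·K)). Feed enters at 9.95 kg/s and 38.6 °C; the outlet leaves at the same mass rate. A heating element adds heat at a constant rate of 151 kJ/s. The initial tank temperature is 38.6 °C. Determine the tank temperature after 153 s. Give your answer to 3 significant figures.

First-law balance (no shaft work): M c_p dT/dt = ṁ c_p (T_in − T) + 151.
τ = M/ṁ = 169.85 s; T_ss = T_in + Q̇/(ṁ c_p) = 38.6 + 151/(9.95·4.20) = 42.213 °C.
Integrating: T(t) = T_ss + (T₀ − T_ss) e^(−t/τ).
T(153) = 42.213 + (-3.6133)·e^(−153/169.85) = 42.213 + (-3.6133)·0.40625 = 40.745 °C.

40.7 °C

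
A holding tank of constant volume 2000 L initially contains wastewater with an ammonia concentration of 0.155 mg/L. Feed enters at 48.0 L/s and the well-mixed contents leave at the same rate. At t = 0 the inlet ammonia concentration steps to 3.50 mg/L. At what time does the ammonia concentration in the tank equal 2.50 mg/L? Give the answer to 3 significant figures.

Species balance: V dC/dt = Q(C_in − C) ⇒ τ = V/Q = 41.667 s.
C(t) = C_in + (C₀ − C_in) e^(−t/τ). Set C = 2.50 and solve for t:
e^(−t/τ) = (C − C_in)/(C₀ − C_in) = (2.50 − 3.50)/(0.155 − 3.50) = 0.29895
t = −τ ln(…) = 41.667 × 1.2075 = 50.311 s.

50.3 s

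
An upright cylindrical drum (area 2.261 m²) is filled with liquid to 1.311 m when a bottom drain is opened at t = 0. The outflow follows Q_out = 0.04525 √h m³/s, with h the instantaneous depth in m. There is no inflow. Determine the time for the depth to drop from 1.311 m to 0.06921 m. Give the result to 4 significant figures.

88.13 s

Mass balance (ρ constant): A dh/dt = −0.04525 √h.
This is separable: 2 d(√h)/dt = −0.04525/A, so √h = √h₀ − (0.04525/(2A)) t.
t = 2A(√h₀ − √h)/0.04525 = 2·2.261·(√1.311 − √0.06921)/0.04525
  = 4.52200 × (1.14499 − 0.263078) / 0.04525 = 88.1326 s.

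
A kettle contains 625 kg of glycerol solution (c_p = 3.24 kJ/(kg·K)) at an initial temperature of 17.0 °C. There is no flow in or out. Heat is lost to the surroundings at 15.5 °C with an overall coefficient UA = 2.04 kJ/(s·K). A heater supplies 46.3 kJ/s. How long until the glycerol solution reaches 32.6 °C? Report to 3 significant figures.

1320 s

M c_p dT/dt = −UA(T − T_amb) + Q̇.
τ = M c_p/UA = 992.65 s; T_ss = T_amb + Q̇/UA = 15.5 + 46.3/2.04 = 38.196 °C.
T(t) = T_ss + (T₀ − T_ss)e^(−t/τ); set T = 32.6:
t = −τ ln[(T − T_ss)/(T₀ − T_ss)] = −992.65 · ln(0.26401) = 1322.0 s.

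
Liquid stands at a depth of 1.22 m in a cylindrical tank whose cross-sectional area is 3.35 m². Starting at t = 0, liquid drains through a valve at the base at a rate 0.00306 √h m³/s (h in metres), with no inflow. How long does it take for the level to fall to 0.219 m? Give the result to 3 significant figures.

1390 s

Volume balance on the tank: A dh/dt = −0.00306 √h.
Separate and integrate: 2(√h − √h₀) = −(0.00306/A) t.
t = 2A(√h₀ − √h)/0.00306 = 2·3.35·(√1.22 − √0.219)/0.00306
  = 6.7000 × (1.1045 − 0.46797) / 0.00306 = 1393.8 s.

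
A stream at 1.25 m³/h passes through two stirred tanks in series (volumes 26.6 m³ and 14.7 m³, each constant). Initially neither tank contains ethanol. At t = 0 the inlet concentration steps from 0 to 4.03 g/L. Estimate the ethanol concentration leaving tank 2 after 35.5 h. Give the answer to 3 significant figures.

Each tank obeys Vᵢ dCᵢ/dt = Q(Cᵢ₋₁ − Cᵢ), so τᵢ = Vᵢ/Q.
τ₁ = 26.6/1.25 = 21.280 h; τ₂ = 14.7/1.25 = 11.760 h.
Solving the cascade with C₁(0)=C₂(0)=0 gives C₂(t) = C_in[1 − (τ₁ e^(−t/τ₁) − τ₂ e^(−t/τ₂))/(τ₁ − τ₂)].
At t = 35.5: e^(−t/τ₁) = 0.18858, e^(−t/τ₂) = 0.048864.
C₂ = 4.03·[1 − (21.280·0.18858 − 11.760·0.048864)/(9.5200)] = 4.03·0.63883 = 2.5745 g/L.

2.57 g/L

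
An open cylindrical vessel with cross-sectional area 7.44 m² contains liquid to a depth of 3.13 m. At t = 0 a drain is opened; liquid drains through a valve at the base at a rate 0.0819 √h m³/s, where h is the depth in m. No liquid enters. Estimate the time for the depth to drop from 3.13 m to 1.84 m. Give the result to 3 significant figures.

75.0 s

Unsteady balance on liquid volume: A dh/dt = −0.0819 √h.
This is separable: 2 d(√h)/dt = −0.0819/A, so √h = √h₀ − (0.0819/(2A)) t.
t = 2A(√h₀ − √h)/0.0819 = 2·7.44·(√3.13 − √1.84)/0.0819
  = 14.880 × (1.7692 − 1.3565) / 0.0819 = 74.984 s.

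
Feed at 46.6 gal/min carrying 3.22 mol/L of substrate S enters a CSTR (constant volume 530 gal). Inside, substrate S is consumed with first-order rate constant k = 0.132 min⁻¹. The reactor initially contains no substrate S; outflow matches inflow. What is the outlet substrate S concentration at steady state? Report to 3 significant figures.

1.29 mol/L

Accumulation = in − out − consumed: V dC/dt = Q C_in − Q C − k V C.
Steady state (dC/dt = 0): C_ss = Q C_in/(Q + kV) = C_in/(1 + kV/Q).
C_ss = 46.6·3.22/(46.6 + 0.132·530) = 150.05/116.56 = 1.2873 mol/L.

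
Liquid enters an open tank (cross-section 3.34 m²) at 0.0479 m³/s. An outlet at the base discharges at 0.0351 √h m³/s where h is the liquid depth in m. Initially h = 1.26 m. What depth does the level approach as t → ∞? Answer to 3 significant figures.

Level balance: A dh/dt = 0.0479 − 0.0351 √h. Setting dh/dt = 0:
Q_in = 0.0351 √h_ss ⇒ √h_ss = 0.0479/0.0351 = 1.3647.
h_ss = 1.3647² = 1.8623 m. (Since h₀ = 1.26 m < h_ss, the level will rise toward this value.)

1.86 m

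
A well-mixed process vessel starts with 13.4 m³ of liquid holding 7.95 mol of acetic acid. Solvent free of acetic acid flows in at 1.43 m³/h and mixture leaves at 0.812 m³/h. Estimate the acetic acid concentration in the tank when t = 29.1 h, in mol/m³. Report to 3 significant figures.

0.0828 mol/m³

Let m(t) be the amount of acetic acid. Volume: V(t) = V₀ + (Q_in − Q_out) t = 13.4 + 0.61800 t; V(29.1) = 31.384 m³.
Solute balance: dm/dt = 0 − Q_out C = −Q_out m/V(t).
dm/m = −Q_out dt/(V₀ + 0.61800 t); integrating gives ln(m/m₀) = −(Q_out/(Q_in−Q_out)) ln(V/V₀).
m = m₀ (V₀/V)^(Q_out/(Q_in−Q_out)) = 7.95 × (13.4/31.384)^(1.3139) = 2.5986 mol.
C = m/V = 2.5986/31.384 = 0.082801 mol/m³.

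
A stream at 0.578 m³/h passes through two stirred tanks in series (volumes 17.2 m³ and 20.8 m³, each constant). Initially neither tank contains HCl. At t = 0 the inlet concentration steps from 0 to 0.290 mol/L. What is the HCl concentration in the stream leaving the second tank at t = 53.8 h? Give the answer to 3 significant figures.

0.141 mol/L

Time constants: τᵢ = Vᵢ/Q for each well-mixed tank.
τ₁ = 17.2/0.578 = 29.758 h; τ₂ = 20.8/0.578 = 35.986 h.
Solving the cascade with C₁(0)=C₂(0)=0 gives C₂(t) = C_in[1 − (τ₁ e^(−t/τ₁) − τ₂ e^(−t/τ₂))/(τ₁ − τ₂)].
At t = 53.8: e^(−t/τ₁) = 0.16399, e^(−t/τ₂) = 0.22424.
C₂ = 0.290·[1 − (29.758·0.16399 − 35.986·0.22424)/(-6.2284)] = 0.290·0.48789 = 0.14149 mol/L.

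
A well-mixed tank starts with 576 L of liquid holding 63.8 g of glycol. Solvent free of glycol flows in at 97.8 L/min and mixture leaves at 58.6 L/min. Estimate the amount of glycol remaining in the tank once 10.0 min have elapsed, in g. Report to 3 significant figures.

Total volume: dV/dt = Q_in − Q_out = 39.200 L/min, so V(t) = 576 + 39.200 t and V(10.0) = 968.00 L.
Species balance (pure solvent in): dm/dt = −Q_out · m/V(t).
Separate: dm/m = −Q_out dt/V(t) ⇒ ln(m/m₀) = −(Q_out/(Q_in−Q_out)) ln(V/V₀).
m = m₀ (V₀/V)^(Q_out/(Q_in−Q_out)) = 63.8 × (576/968.00)^(1.4949) = 29.362 g.

29.4 g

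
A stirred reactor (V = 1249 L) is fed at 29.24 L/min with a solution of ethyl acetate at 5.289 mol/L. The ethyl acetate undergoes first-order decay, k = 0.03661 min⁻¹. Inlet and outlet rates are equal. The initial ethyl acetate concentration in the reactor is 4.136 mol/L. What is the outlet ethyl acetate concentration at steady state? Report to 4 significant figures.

Accumulation = in − out − consumed: V dC/dt = Q C_in − Q C − k V C.
Steady state (dC/dt = 0): C_ss = Q C_in/(Q + kV) = C_in/(1 + kV/Q).
C_ss = 29.24·5.289/(29.24 + 0.03661·1249) = 154.650/74.9659 = 2.06294 mol/L.

2.063 mol/L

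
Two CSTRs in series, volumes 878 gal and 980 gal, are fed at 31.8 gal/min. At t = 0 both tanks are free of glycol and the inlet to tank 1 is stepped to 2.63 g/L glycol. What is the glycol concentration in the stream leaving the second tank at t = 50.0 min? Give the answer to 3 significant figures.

1.34 g/L

Time constants: τᵢ = Vᵢ/Q for each well-mixed tank.
τ₁ = 878/31.8 = 27.610 min; τ₂ = 980/31.8 = 30.818 min.
Solving the cascade with C₁(0)=C₂(0)=0 gives C₂(t) = C_in[1 − (τ₁ e^(−t/τ₁) − τ₂ e^(−t/τ₂))/(τ₁ − τ₂)].
At t = 50.0: e^(−t/τ₁) = 0.16350, e^(−t/τ₂) = 0.19741.
C₂ = 2.63·[1 − (27.610·0.16350 − 30.818·0.19741)/(-3.2075)] = 2.63·0.51067 = 1.3430 g/L.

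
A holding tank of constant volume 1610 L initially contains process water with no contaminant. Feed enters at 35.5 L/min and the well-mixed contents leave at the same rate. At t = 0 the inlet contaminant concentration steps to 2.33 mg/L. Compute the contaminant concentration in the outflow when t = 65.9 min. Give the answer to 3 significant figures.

Species balance on the tank: V dC/dt = Q(C_in − C).
So dC/dt = (C_in − C)/τ with τ = V/Q = 1610/35.5 = 45.352 min.
Solution: C(t) = C_in + (C₀ − C_in) e^(−t/τ).
C(65.9) = 2.33 + (0 − 2.33)·e^(−65.9/45.352) = 2.33 + (-2.3300)·0.23385 = 1.7851 mg/L.

1.79 mg/L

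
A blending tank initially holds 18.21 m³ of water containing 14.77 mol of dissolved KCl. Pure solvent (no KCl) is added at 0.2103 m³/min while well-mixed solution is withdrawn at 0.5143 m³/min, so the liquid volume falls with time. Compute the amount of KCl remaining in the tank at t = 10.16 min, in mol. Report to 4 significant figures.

Total volume: dV/dt = Q_in − Q_out = -0.304000 m³/min, so V(t) = 18.21 − 0.304000 t and V(10.16) = 15.1214 m³.
No KCl enters, so dm/dt = −Q_out · (m/V).
Separate: dm/m = −Q_out dt/V(t) ⇒ ln(m/m₀) = −(Q_out/(Q_in−Q_out)) ln(V/V₀).
m = m₀ (V₀/V)^(Q_out/(Q_in−Q_out)) = 14.77 × (18.21/15.1214)^(-1.69178) = 10.7850 mol.

10.79 mol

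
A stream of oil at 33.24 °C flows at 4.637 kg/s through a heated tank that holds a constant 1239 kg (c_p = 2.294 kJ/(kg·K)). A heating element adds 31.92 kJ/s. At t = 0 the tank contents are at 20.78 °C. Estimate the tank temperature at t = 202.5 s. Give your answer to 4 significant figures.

M c_p dT/dt = ṁ c_p (T_in − T) + Q̇.
Rearrange: dT/dt = (T_ss − T)/τ with τ = M/ṁ = 267.199 s and T_ss = T_in + Q̇/(ṁ c_p) = 36.2408 °C.
T approaches T_ss exponentially: T(t) = T_ss + (T₀ − T_ss) e^(−t/τ).
T(202.5) = 36.2408 + (-15.4608)·e^(−202.5/267.199) = 36.2408 + (-15.4608)·0.468667 = 28.9948 °C.

28.99 °C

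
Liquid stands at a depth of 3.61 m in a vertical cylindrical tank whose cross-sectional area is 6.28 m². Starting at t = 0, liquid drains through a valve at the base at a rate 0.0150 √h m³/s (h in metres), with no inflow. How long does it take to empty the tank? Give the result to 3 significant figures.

1590 s

A dh/dt = −Q_out = −0.0150 √h.
Separate and integrate: 2(√h − √h₀) = −(0.0150/A) t.
Tank is empty when √h = 0: t_empty = 2A√h₀/0.0150.
t_empty = 2·6.28·√3.61/0.0150 = 12.560·1.9000/0.0150 = 1590.9 s.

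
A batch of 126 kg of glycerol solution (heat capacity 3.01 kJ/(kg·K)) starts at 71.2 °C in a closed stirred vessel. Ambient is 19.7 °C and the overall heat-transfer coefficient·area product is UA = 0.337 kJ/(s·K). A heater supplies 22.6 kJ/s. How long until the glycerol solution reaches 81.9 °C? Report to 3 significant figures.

First-law balance (no shaft work): M c_p dT/dt = −UA(T − T_amb) + Q̇.
τ = M c_p/UA = 1125.4 s; T_ss = T_amb + Q̇/UA = 19.7 + 22.6/0.337 = 86.762 °C.
T(t) = T_ss + (T₀ − T_ss)e^(−t/τ); set T = 81.9:
t = −τ ln[(T − T_ss)/(T₀ − T_ss)] = −1125.4 · ln(0.31244) = 1309.2 s.

1310 s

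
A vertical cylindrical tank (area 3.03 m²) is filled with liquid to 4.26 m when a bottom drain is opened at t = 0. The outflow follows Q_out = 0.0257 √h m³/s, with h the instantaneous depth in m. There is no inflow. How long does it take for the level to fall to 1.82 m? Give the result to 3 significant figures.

169 s

Mass balance (ρ constant): A dh/dt = −0.0257 √h.
Separate and integrate: 2(√h − √h₀) = −(0.0257/A) t.
t = 2A(√h₀ − √h)/0.0257 = 2·3.03·(√4.26 − √1.82)/0.0257
  = 6.0600 × (2.0640 − 1.3491) / 0.0257 = 168.57 s.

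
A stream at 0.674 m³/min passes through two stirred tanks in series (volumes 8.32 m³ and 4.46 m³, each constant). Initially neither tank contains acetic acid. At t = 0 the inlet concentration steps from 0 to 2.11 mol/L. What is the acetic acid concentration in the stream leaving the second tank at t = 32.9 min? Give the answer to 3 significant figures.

1.81 mol/L

Species balance on tank i: dCᵢ/dt = (Cᵢ₋₁ − Cᵢ)/τᵢ with τᵢ = Vᵢ/Q.
τ₁ = 8.32/0.674 = 12.344 min; τ₂ = 4.46/0.674 = 6.6172 min.
Solving the cascade with C₁(0)=C₂(0)=0 gives C₂(t) = C_in[1 − (τ₁ e^(−t/τ₁) − τ₂ e^(−t/τ₂))/(τ₁ − τ₂)].
At t = 32.9: e^(−t/τ₁) = 0.069584, e^(−t/τ₂) = 0.0069301.
C₂ = 2.11·[1 − (12.344·0.069584 − 6.6172·0.0069301)/(5.7270)] = 2.11·0.85802 = 1.8104 mol/L.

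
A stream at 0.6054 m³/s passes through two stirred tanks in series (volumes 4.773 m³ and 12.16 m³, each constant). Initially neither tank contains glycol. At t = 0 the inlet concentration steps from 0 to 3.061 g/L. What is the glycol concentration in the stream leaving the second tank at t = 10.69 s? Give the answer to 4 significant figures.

0.6114 g/L

Time constants: τᵢ = Vᵢ/Q for each well-mixed tank.
τ₁ = 4.773/0.6054 = 7.88404 s; τ₂ = 12.16/0.6054 = 20.0859 s.
Solving the cascade with C₁(0)=C₂(0)=0 gives C₂(t) = C_in[1 − (τ₁ e^(−t/τ₁) − τ₂ e^(−t/τ₂))/(τ₁ − τ₂)].
At t = 10.69: e^(−t/τ₁) = 0.257714, e^(−t/τ₂) = 0.587303.
C₂ = 3.061·[1 − (7.88404·0.257714 − 20.0859·0.587303)/(-12.2019)] = 3.061·0.199738 = 0.611398 g/L.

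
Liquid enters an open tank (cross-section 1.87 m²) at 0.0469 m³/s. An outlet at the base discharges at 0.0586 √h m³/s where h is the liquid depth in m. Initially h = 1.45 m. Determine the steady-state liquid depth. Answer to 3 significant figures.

0.641 m

Unsteady balance on liquid volume: A dh/dt = Q_in − 0.0586 √h. At steady state dh/dt = 0:
Q_in = 0.0586 √h_ss ⇒ √h_ss = 0.0469/0.0586 = 0.80034.
h_ss = 0.80034² = 0.64055 m. (Since h₀ = 1.45 m > h_ss, the level will fall toward this value.)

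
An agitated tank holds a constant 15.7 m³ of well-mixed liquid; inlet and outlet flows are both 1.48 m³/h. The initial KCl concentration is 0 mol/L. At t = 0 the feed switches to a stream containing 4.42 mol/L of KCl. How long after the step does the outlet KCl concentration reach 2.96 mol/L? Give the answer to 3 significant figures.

Species balance: V dC/dt = Q(C_in − C) ⇒ τ = V/Q = 10.608 h.
C(t) = C_in + (C₀ − C_in) e^(−t/τ). Set C = 2.96 and solve for t:
e^(−t/τ) = (C − C_in)/(C₀ − C_in) = (2.96 − 4.42)/(0 − 4.42) = 0.33032
t = −τ ln(…) = 10.608 × 1.1077 = 11.751 h.

11.8 h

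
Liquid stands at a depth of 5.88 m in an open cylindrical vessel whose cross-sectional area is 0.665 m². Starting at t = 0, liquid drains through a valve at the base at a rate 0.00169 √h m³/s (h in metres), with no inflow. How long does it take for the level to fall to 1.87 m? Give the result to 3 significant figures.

With no inflow, A dh/dt = −0.00169 √h.
∫ h^(−1/2) dh = −(0.00169/A) ∫ dt, giving 2√h = 2√h₀ − (0.00169/A) t.
t = 2A(√h₀ − √h)/0.00169 = 2·0.665·(√5.88 − √1.87)/0.00169
  = 1.3300 × (2.4249 − 1.3675) / 0.00169 = 832.15 s.

832 s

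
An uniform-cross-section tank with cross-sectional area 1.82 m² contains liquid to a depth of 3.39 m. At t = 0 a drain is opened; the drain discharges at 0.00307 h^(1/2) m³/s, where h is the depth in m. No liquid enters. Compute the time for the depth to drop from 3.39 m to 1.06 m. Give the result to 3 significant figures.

Volume balance on the tank: A dh/dt = −0.00307 √h.
∫ h^(−1/2) dh = −(0.00307/A) ∫ dt, giving 2√h = 2√h₀ − (0.00307/A) t.
t = 2A(√h₀ − √h)/0.00307 = 2·1.82·(√3.39 − √1.06)/0.00307
  = 3.6400 × (1.8412 − 1.0296) / 0.00307 = 962.33 s.

962 s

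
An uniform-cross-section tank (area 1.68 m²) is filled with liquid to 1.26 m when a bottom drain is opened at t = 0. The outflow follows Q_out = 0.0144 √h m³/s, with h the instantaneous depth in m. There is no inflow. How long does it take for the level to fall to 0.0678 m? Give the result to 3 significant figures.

201 s

Volume balance on the tank: A dh/dt = −0.0144 √h.
This is separable: 2 d(√h)/dt = −0.0144/A, so √h = √h₀ − (0.0144/(2A)) t.
t = 2A(√h₀ − √h)/0.0144 = 2·1.68·(√1.26 − √0.0678)/0.0144
  = 3.3600 × (1.1225 − 0.26038) / 0.0144 = 201.16 s.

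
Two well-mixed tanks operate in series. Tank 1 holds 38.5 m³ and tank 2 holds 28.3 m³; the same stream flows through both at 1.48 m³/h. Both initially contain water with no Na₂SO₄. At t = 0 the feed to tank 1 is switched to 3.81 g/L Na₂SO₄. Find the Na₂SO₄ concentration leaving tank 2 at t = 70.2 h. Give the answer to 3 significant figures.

3.11 g/L

Time constants: τᵢ = Vᵢ/Q for each well-mixed tank.
τ₁ = 38.5/1.48 = 26.014 h; τ₂ = 28.3/1.48 = 19.122 h.
Tank 1: C₁ = C_in(1 − e^(−t/τ₁)). Tank 2 (τ₁ ≠ τ₂): C₂ = C_in[1 − (τ₁ e^(−t/τ₁) − τ₂ e^(−t/τ₂))/(τ₁ − τ₂)].
At t = 70.2: e^(−t/τ₁) = 0.067300, e^(−t/τ₂) = 0.025445.
C₂ = 3.81·[1 − (26.014·0.067300 − 19.122·0.025445)/(6.8919)] = 3.81·0.81657 = 3.1111 g/L.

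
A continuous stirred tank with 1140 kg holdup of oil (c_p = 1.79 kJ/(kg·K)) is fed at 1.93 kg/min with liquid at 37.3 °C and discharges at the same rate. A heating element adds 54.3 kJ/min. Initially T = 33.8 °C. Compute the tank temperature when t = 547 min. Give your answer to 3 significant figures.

45.4 °C

First-law balance (no shaft work): M c_p dT/dt = ṁ c_p (T_in − T) + 54.3.
Rearrange: dT/dt = (T_ss − T)/τ with τ = M/ṁ = 590.67 min and T_ss = T_in + Q̇/(ṁ c_p) = 53.018 °C.
This is linear first-order; T(t) = T_ss + (T₀ − T_ss) e^(−t/τ).
T(547) = 53.018 + (-19.218)·e^(−547/590.67) = 53.018 + (-19.218)·0.39611 = 45.405 °C.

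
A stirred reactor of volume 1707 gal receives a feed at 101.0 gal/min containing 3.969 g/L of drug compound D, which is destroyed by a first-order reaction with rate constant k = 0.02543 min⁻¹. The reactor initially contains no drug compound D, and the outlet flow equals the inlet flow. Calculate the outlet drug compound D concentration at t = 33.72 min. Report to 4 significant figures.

2.616 g/L

V dC/dt = Q(C_in − C) − k V C.
dC/dt = (Q/V) C_in − (Q/V + k) C; effective rate a = Q/V + k = 0.0591681 + 0.02543 = 0.0845981 min⁻¹.
C_ss = Q C_in/(Q + kV) = 2.77593 g/L; C(t) = C_ss + (C₀ − C_ss) e^(−a t).
C(33.72) = 2.77593 + (-2.77593)·e^(−0.0845981·33.72) = 2.77593 + (-2.77593)·0.0576913 = 2.61578 g/L.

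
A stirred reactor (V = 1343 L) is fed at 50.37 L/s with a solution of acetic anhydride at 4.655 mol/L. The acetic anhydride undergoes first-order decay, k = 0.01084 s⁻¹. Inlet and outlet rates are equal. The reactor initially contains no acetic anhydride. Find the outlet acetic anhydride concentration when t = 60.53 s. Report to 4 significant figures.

V dC/dt = Q(C_in − C) − k V C.
dC/dt = (Q/V) C_in − (Q/V + k) C; effective rate a = Q/V + k = 0.0375056 + 0.01084 = 0.0483456 s⁻¹.
C_ss = Q C_in/(Q + kV) = 3.61126 mol/L; C(t) = C_ss + (C₀ − C_ss) e^(−a t).
C(60.53) = 3.61126 + (-3.61126)·e^(−0.0483456·60.53) = 3.61126 + (-3.61126)·0.0535919 = 3.41773 mol/L.

3.418 mol/L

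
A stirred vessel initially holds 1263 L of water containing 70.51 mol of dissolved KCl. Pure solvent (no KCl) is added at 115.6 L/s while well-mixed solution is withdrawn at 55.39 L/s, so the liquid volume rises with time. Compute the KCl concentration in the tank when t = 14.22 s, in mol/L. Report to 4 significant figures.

Total volume: dV/dt = Q_in − Q_out = 60.2100 L/s, so V(t) = 1263 + 60.2100 t and V(14.22) = 2119.19 L.
Species balance (pure solvent in): dm/dt = −Q_out · m/V(t).
Separate: dm/m = −Q_out dt/V(t) ⇒ ln(m/m₀) = −(Q_out/(Q_in−Q_out)) ln(V/V₀).
m = m₀ (V₀/V)^(Q_out/(Q_in−Q_out)) = 70.51 × (1263/2119.19)^(0.919947) = 43.8004 mol.
C = m/V = 43.8004/2119.19 = 0.0206685 mol/L.

0.02067 mol/L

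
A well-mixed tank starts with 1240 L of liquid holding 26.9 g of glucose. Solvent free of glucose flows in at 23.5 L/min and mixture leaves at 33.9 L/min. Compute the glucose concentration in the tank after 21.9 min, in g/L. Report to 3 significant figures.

Total volume: dV/dt = Q_in − Q_out = -10.400 L/min, so V(t) = 1240 − 10.400 t and V(21.9) = 1012.2 L.
Species balance (pure solvent in): dm/dt = −Q_out · m/V(t).
Separate: dm/m = −Q_out dt/V(t) ⇒ ln(m/m₀) = −(Q_out/(Q_in−Q_out)) ln(V/V₀).
m = m₀ (V₀/V)^(Q_out/(Q_in−Q_out)) = 26.9 × (1240/1012.2)^(-3.2596) = 13.882 g.
C = m/V = 13.882/1012.2 = 0.013714 g/L.

0.0137 g/L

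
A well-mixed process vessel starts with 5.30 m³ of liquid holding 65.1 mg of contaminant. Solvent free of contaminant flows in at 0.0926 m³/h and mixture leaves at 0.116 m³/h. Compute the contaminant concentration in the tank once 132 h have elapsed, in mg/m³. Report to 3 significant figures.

0.386 mg/m³

Let m(t) be the amount of contaminant. Volume: V(t) = V₀ + (Q_in − Q_out) t = 5.30 − 0.023400 t; V(132) = 2.2112 m³.
Solute balance: dm/dt = 0 − Q_out C = −Q_out m/V(t).
dm/m = −Q_out dt/(V₀ − 0.023400 t); integrating gives ln(m/m₀) = −(Q_out/(Q_in−Q_out)) ln(V/V₀).
m = m₀ (V₀/V)^(Q_out/(Q_in−Q_out)) = 65.1 × (5.30/2.2112)^(-4.9573) = 0.85421 mg.
C = m/V = 0.85421/2.2112 = 0.38631 mg/m³.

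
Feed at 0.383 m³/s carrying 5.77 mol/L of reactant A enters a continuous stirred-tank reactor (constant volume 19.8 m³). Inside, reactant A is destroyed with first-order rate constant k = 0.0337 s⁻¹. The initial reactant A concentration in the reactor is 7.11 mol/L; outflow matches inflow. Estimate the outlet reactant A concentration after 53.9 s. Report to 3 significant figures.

2.39 mol/L

V dC/dt = Q(C_in − C) − k V C.
dC/dt = (Q/V) C_in − (Q/V + k) C; effective rate a = Q/V + k = 0.019343 + 0.0337 = 0.053043 s⁻¹.
C_ss = Q C_in/(Q + kV) = 2.1042 mol/L; C(t) = C_ss + (C₀ − C_ss) e^(−a t).
C(53.9) = 2.1042 + (5.0058)·e^(−0.053043·53.9) = 2.1042 + (5.0058)·0.057324 = 2.3911 mol/L.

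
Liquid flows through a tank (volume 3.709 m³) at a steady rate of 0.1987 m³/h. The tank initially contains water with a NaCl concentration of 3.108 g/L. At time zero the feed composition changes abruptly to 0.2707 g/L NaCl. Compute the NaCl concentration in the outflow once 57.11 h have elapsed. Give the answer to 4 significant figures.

0.4038 g/L

Unsteady species balance (constant V, well mixed): V dC/dt = Q(C_in − C).
Rewrite as dC/dt + C/τ = C_in/τ, τ = V/Q = 18.6663 h.
Integrating: C(t) = C_in + (C₀ − C_in) e^(−t/τ).
C(57.11) = 0.2707 + (3.108 − 0.2707)·e^(−57.11/18.6663) = 0.2707 + (2.83730)·0.0469102 = 0.403798 g/L.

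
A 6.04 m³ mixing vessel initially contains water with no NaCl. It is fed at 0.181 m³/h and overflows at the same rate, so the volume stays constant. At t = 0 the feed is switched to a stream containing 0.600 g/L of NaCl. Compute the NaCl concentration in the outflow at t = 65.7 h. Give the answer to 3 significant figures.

Accumulation = in − out for the solute gives V dC/dt = Q(C_in − C).
Rewrite as dC/dt + C/τ = C_in/τ, τ = V/Q = 33.370 h.
Integrating: C(t) = C_in + (C₀ − C_in) e^(−t/τ).
C(65.7) = 0.600 + (0 − 0.600)·e^(−65.7/33.370) = 0.600 + (-0.60000)·0.13962 = 0.51623 g/L.

0.516 g/L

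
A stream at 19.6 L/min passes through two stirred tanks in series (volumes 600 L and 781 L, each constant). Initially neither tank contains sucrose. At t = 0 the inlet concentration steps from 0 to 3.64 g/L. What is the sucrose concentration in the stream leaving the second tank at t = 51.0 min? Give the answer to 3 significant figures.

Time constants: τᵢ = Vᵢ/Q for each well-mixed tank.
τ₁ = 600/19.6 = 30.612 min; τ₂ = 781/19.6 = 39.847 min.
Solving the cascade with C₁(0)=C₂(0)=0 gives C₂(t) = C_in[1 − (τ₁ e^(−t/τ₁) − τ₂ e^(−t/τ₂))/(τ₁ − τ₂)].
At t = 51.0: e^(−t/τ₁) = 0.18900, e^(−t/τ₂) = 0.27807.
C₂ = 3.64·[1 − (30.612·0.18900 − 39.847·0.27807)/(-9.2347)] = 3.64·0.42669 = 1.5532 g/L.

1.55 g/L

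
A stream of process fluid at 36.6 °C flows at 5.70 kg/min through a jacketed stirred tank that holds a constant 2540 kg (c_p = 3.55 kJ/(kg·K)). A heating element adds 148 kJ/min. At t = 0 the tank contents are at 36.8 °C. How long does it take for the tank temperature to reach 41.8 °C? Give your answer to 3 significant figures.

First-law balance (no shaft work): M c_p dT/dt = ṁ c_p (T_in − T) + 148.
τ = M/ṁ = 445.61 min; T_ss = T_in + Q̇/(ṁ c_p) = 43.914 °C.
T(t) = T_ss + (T₀ − T_ss) e^(−t/τ). Set T = 41.8:
e^(−t/τ) = (41.8 − 43.914)/(36.8 − 43.914) = 0.29717
t = −445.61 · ln(0.29717) = 540.74 min.

541 min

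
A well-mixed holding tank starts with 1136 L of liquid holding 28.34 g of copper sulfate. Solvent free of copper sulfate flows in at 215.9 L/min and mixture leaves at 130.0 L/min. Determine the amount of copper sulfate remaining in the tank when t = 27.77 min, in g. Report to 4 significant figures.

Let m(t) be the amount of copper sulfate. Volume: V(t) = V₀ + (Q_in − Q_out) t = 1136 + 85.9000 t; V(27.77) = 3521.44 L.
No copper sulfate enters, so dm/dt = −Q_out · (m/V).
dm/m = −Q_out dt/(V₀ + 85.9000 t); integrating gives ln(m/m₀) = −(Q_out/(Q_in−Q_out)) ln(V/V₀).
m = m₀ (V₀/V)^(Q_out/(Q_in−Q_out)) = 28.34 × (1136/3521.44)^(1.51339) = 5.11456 g.

5.115 g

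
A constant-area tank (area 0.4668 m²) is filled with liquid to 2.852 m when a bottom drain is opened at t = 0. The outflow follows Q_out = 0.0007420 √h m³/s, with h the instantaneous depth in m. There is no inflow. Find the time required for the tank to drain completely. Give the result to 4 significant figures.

Unsteady balance on liquid volume: A dh/dt = −0.0007420 √h.
Separate and integrate: 2(√h − √h₀) = −(0.0007420/A) t.
Set h = 0: 2√h₀ = (0.0007420/A) t_empty ⇒ t_empty = 2A√h₀/0.0007420.
t_empty = 2·0.4668·√2.852/0.0007420 = 0.933600·1.68879/0.0007420 = 2124.87 s.

2125 s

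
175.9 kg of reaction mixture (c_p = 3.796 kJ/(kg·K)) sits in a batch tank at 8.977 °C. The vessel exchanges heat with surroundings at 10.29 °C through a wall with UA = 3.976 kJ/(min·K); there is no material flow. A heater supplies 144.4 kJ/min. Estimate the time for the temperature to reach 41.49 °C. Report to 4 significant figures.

Heat balance on the well-mixed liquid: M c_p dT/dt = −UA(T − T_amb) + Q̇.
τ = M c_p/UA = 167.937 min; T_ss = T_amb + Q̇/UA = 10.29 + 144.4/3.976 = 46.6079 °C.
T(t) = T_ss + (T₀ − T_ss)e^(−t/τ); set T = 41.49:
t = −τ ln[(T − T_ss)/(T₀ − T_ss)] = −167.937 · ln(0.136003) = 335.047 min.

335.0 min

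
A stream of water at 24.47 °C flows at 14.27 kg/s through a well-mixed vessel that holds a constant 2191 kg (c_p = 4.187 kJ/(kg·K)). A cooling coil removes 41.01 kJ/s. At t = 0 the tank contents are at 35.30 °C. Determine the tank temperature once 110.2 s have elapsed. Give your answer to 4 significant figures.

29.40 °C

M c_p dT/dt = ṁ c_p (T_in − T) − Q̇.
Rearrange: dT/dt = (T_ss − T)/τ with τ = M/ṁ = 153.539 s and T_ss = T_in − Q̇/(ṁ c_p) = 23.7836 °C.
Integrating: T(t) = T_ss + (T₀ − T_ss) e^(−t/τ).
T(110.2) = 23.7836 + (11.5164)·e^(−110.2/153.539) = 23.7836 + (11.5164)·0.487857 = 29.4020 °C.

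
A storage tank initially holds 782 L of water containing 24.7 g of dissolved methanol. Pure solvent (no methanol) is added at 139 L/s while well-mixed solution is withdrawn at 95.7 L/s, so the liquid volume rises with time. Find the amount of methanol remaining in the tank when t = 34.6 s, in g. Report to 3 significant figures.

Let m(t) be the amount of methanol. Volume: V(t) = V₀ + (Q_in − Q_out) t = 782 + 43.300 t; V(34.6) = 2280.2 L.
Solute balance: dm/dt = 0 − Q_out C = −Q_out m/V(t).
dm/m = −Q_out dt/(V₀ + 43.300 t); integrating gives ln(m/m₀) = −(Q_out/(Q_in−Q_out)) ln(V/V₀).
m = m₀ (V₀/V)^(Q_out/(Q_in−Q_out)) = 24.7 × (782/2280.2)^(2.2102) = 2.3200 g.

2.32 g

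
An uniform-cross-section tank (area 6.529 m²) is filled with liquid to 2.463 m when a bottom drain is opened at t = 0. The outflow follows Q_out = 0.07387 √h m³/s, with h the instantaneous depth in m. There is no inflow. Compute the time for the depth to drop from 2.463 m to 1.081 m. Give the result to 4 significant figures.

93.63 s

With no inflow, A dh/dt = −0.07387 √h.
Separate and integrate: 2(√h − √h₀) = −(0.07387/A) t.
t = 2A(√h₀ − √h)/0.07387 = 2·6.529·(√2.463 − √1.081)/0.07387
  = 13.0580 × (1.56939 − 1.03971) / 0.07387 = 93.6321 s.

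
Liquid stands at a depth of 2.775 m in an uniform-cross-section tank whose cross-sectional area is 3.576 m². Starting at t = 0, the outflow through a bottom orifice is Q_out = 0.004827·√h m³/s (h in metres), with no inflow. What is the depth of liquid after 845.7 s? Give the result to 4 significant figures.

1.199 m

A dh/dt = −Q_out = −0.004827 √h.
Separate and integrate: 2(√h − √h₀) = −(0.004827/A) t.
√h = √2.775 − 0.004827·845.7/(2·3.576) = 1.66583 − 0.570777 = 1.09506.
h = 1.09506² = 1.19915 m.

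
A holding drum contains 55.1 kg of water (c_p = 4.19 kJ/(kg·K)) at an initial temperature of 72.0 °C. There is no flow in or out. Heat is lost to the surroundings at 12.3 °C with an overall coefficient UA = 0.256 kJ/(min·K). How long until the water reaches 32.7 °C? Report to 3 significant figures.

968 min

M c_p dT/dt = −UA(T − T_amb).
τ = M c_p/UA = 901.83 min; T_ss = T_amb = 12.300 °C.
T(t) = T_ss + (T₀ − T_ss)e^(−t/τ); set T = 32.7:
t = −τ ln[(T − T_ss)/(T₀ − T_ss)] = −901.83 · ln(0.34171) = 968.38 min.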